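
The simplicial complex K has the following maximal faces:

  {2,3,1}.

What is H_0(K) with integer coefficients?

H_0 = Z.

Take the total order 1 < 2 < 3 on the vertex set. Then K (dimension 2) consists of the simplices:

  0-simplices (3): [1], [2], [3]
  1-simplices (3): [1,2], [1,3], [2,3]
  2-simplices (1): [1,2,3]

so the chain groups are C_0 ≅ Z^3, C_1 ≅ Z^3, C_2 ≅ Z^1.

The boundary map ∂_1: C_1 → C_0 sends each edge [p,q] (with p < q) to q − p.
This gives a 3×3 integer matrix of rank 2; reducing to Smith normal form yields diagonal entries (1,1).

∂_2: C_2 → C_1 maps a triangle to the signed sum of its edges. For instance
  ∂[1,2,3] = [2,3] − [1,3] + [1,2].
The resulting 3×1 matrix has rank 1, and its Smith normal form has invariant factors (1).

Computing H_k = (kernel of ∂_k) / (image of ∂_{k+1}):

  H_0: rank C_0 − rank ∂_1 = 3 − 2 = 1, and the invariant factors of ∂_1 are all 1, so H_0 = Z.

(K is a triangulation of the 2-simplex.)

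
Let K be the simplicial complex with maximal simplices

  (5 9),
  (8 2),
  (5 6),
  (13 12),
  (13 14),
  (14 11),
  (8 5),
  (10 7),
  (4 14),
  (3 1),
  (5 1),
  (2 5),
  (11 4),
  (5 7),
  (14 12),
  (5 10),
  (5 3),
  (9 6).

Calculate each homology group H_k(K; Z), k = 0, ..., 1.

Take the total order 1 < 2 < 3 < 4 < 5 < 6 < 7 < 8 < 9 < 10 < 11 < 12 < 13 < 14 on the vertex set. Then K (dimension 1) consists of the simplices:

  0-simplices (14): [1], [2], [3], [4], [5], [6], [7], [8], [9], [10], [11], [12], [13], [14]
  1-simplices (18): [1,3], [1,5], [2,5], [2,8], [3,5], [4,11], [4,14], [5,6], [5,7], [5,8], [5,9], [5,10], [6,9], [7,10], [11,14], [12,13], [12,14], [13,14]

so the chain groups are C_0 ≅ Z^14, C_1 ≅ Z^18.

∂_1: C_1 → C_0 maps an edge to its endpoints' difference, ∂[p,q] = q − p.
As a 14×18 matrix over Z this has rank 12, with invariant factors (1,1,1,1,1,1,1,1,1,1,1,1).

Computing H_k = (kernel of ∂_k) / (image of ∂_{k+1}):

  H_0: rank C_0 − rank ∂_1 = 14 − 12 = 2, and the invariant factors of ∂_1 are all 1, so H_0 = Z^2.
  H_1: rank ker ∂_1 − rank ∂_2 = (18 − 12) − 0 = 6, and there is no ∂_2, so H_1 = Z^6.

(K is a triangulation of the disjoint union of a wedge of 2 circles and a wedge of 4 circles.)

H_0 ≅ Z^2,  H_1 ≅ Z^6.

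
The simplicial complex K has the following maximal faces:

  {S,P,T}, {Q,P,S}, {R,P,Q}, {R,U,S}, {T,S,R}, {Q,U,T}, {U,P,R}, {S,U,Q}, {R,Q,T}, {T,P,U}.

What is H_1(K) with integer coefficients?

Fix the vertex order P < Q < R < S < T < U and write every simplex with vertices in increasing order. Then dim K = 2 and the simplices of K are:

  0-simplices (6): P, Q, R, S, T, U
  1-simplices (15): PQ, PR, PS, PT, PU, QR, QS, QT, QU, RS, RT, RU, ST, SU, TU
  2-simplices (10): PQR, PQS, PRU, PST, PTU, QRT, QSU, QTU, RST, RSU

giving chain groups C_0 ≅ Z^6, C_1 ≅ Z^15, C_2 ≅ Z^10.

Boundary ∂_1: C_1 → C_0 is given by ∂[p,q] = [q] − [p].
As a 6×15 matrix over Z this has rank 5, with invariant factors (1,1,1,1,1).

Boundary ∂_2: C_2 → C_1 sends each 2-simplex [p,q,r] to [q,r] − [p,r] + [p,q]. For instance
  ∂QSU = SU − QU + QS,
  ∂QRT = RT − QT + QR.
The 15×10 boundary matrix has rank 10 and Smith normal form diag(1,1,1,1,1,1,1,1,1,2).

Reading off H_k = ker ∂_k / im ∂_{k+1}:

  H_1: rank ker ∂_1 − rank ∂_2 = (15 − 5) − 10 = 0, and ∂_2 has invariant factor 2 > 1, so H_1 ≅ Z/2Z.

H_1 ≅ Z/2Z.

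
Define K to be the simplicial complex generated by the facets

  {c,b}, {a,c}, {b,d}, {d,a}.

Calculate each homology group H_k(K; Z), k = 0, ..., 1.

We work with the vertex ordering a < b < c < d. The simplices of K, each written with vertices in increasing order, are:

  0-simplices (4): a, b, c, d
  1-simplices (4): ac, ad, bc, bd

so the chain groups are C_0 ≅ Z^4, C_1 ≅ Z^4.

Boundary ∂_1: C_1 → C_0 sends each edge [p,q] (with p < q) to q − p. For instance
  ∂bc = c − b.
The resulting 4×4 matrix has rank 3, and its Smith normal form has invariant factors (1,1,1).

From H_k ≅ ker(∂_k) / im(∂_{k+1}) we obtain:

  H_0: rank C_0 − rank ∂_1 = 4 − 3 = 1, and the invariant factors of ∂_1 are all 1, so H_0 = Z.
  H_1: rank ker ∂_1 − rank ∂_2 = (4 − 3) − 0 = 1, and there is no ∂_2, so H_1 = Z.

As a check, the Euler characteristic is 4 − 4 = 0, which agrees with 1 − 1 = 0.

H_0 ≅ Z,  H_1 ≅ Z.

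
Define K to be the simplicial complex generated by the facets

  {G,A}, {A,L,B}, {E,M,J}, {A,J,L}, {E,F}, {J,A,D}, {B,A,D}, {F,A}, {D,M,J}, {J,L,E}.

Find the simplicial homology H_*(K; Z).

Take the total order A < B < D < E < F < G < J < L < M on the vertex set. Then K (dimension 2) consists of the simplices:

  0-simplices (9): A, B, D, E, F, G, J, L, M
  1-simplices (16): AB, AD, AF, AG, AJ, AL, BD, BL, DJ, DM, EF, EJ, EL, EM, JL, JM
  2-simplices (7): ABD, ABL, ADJ, AJL, DJM, EJL, EJM

Hence C_0 ≅ Z^9, C_1 ≅ Z^16, C_2 ≅ Z^7.

The boundary map ∂_1: C_1 → C_0 maps an edge to its endpoints' difference, ∂[p,q] = q − p.
This gives a 9×16 integer matrix of rank 8; reducing to Smith normal form yields diagonal entries (1,1,1,1,1,1,1,1).

∂_2: C_2 → C_1 acts by ∂[p,q,r] = [q,r] − [p,r] + [p,q]. For instance
  ∂AJL = JL − AL + AJ,
  ∂ADJ = DJ − AJ + AD.
This gives a 16×7 integer matrix of rank 7; reducing to Smith normal form yields diagonal entries (1,1,1,1,1,1,1).

From H_k ≅ ker(∂_k) / im(∂_{k+1}) we obtain:

  H_0: rank C_0 − rank ∂_1 = 9 − 8 = 1, and the invariant factors of ∂_1 are all 1, so H_0 ≅ Z.
  H_1: rank ker ∂_1 − rank ∂_2 = (16 − 8) − 7 = 1, and the invariant factors of ∂_2 are all 1, so H_1 ≅ Z.
  H_2: rank ker ∂_2 − rank ∂_3 = (7 − 7) − 0 = 0, and there is no ∂_3, so H_2 ≅ 0.

H_0 ≅ Z,  H_1 ≅ Z,  H_2 = 0.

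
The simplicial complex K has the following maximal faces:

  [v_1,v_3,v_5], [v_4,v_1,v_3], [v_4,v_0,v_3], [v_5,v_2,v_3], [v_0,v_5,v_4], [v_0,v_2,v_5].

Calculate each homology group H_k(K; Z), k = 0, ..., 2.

K has 6 vertices, 12 edges, 6 triangles.
rank ∂_0 = 0, rank ∂_1 = 5 ⇒ b_0 = 6 − 0 − 5 = 1; all invariant factors of ∂_1 are 1 so no torsion. So H_0 ≅ Z.
rank ∂_1 = 5, rank ∂_2 = 6 ⇒ b_1 = 12 − 5 − 6 = 1; all invariant factors of ∂_2 are 1 so no torsion. So H_1 ≅ Z.
rank ∂_2 = 6, rank ∂_3 = 0 ⇒ b_2 = 6 − 6 − 0 = 0. So H_2 ≅ 0.

H_0 ≅ Z,  H_1 ≅ Z,  H_2 = 0.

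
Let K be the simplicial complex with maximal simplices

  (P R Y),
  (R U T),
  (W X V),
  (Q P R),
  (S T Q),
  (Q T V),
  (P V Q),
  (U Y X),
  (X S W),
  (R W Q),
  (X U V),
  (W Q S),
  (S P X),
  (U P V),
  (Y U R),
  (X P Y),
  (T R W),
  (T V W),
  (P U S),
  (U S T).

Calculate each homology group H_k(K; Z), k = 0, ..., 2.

Fix the vertex order P < Q < R < S < T < U < V < W < X < Y and write every simplex with vertices in increasing order. Then dim K = 2 and the simplices of K are:

  0-simplices (10): P, Q, R, S, T, U, V, W, X, Y
  1-simplices (30): PQ, PR, PS, PU, PV, PX, PY, QR, QS, QT, QV, QW, RT, RU, RW, RY, ST, SU, SW, SX, TU, TV, TW, UV, UX, UY, VW, VX, WX, XY
  2-simplices (20): PQR, PQV, PRY, PSU, PSX, PUV, PXY, QRW, QST, QSW, QTV, RTU, RTW, RUY, STU, SWX, TVW, UVX, UXY, VWX

giving chain groups C_0 ≅ Z^10, C_1 ≅ Z^30, C_2 ≅ Z^20.

Boundary ∂_1: C_1 → C_0 maps an edge to its endpoints' difference, ∂[p,q] = q − p. For instance
  ∂QS = S − Q.
The resulting 10×30 matrix has rank 9, and its Smith normal form has invariant factors (1,1,1,1,1,1,1,1,1).

Boundary ∂_2: C_2 → C_1 acts by ∂[p,q,r] = [q,r] − [p,r] + [p,q]. For instance
  ∂PQV = QV − PV + PQ,
  ∂QTV = TV − QV + QT.
As a 30×20 matrix over Z this has rank 20, with invariant factors (1,1,1,1,1,1,1,1,1,1,1,1,1,1,1,1,1,1,1,2).

Computing H_k = (kernel of ∂_k) / (image of ∂_{k+1}):

  H_0: rank C_0 − rank ∂_1 = 10 − 9 = 1, and the invariant factors of ∂_1 are all 1, so H_0 ≅ Z.
  H_1: rank ker ∂_1 − rank ∂_2 = (30 − 9) − 20 = 1, and ∂_2 has invariant factor 2 > 1, so H_1 ≅ Z × Z/2.
  H_2: rank ker ∂_2 − rank ∂_3 = (20 − 20) − 0 = 0, and there is no ∂_3, so H_2 ≅ 0.

As a check, the Euler characteristic is 10 − 30 + 20 = 0, which agrees with 1 − 1 + 0 = 0.

H_0 ≅ Z,  H_1 ≅ Z × Z/2,  H_2 = 0.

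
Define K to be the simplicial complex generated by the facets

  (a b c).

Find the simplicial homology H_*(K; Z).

H_0 ≅ Z,  H_1 = 0,  H_2 = 0.

Take the total order a < b < c on the vertex set. Then K (dimension 2) consists of the simplices:

  0-simplices (3): a, b, c
  1-simplices (3): ab, ac, bc
  2-simplices (1): abc

so the chain groups are C_0 ≅ Z^3, C_1 ≅ Z^3, C_2 ≅ Z^1.

The boundary map ∂_1: C_1 → C_0 maps an edge to its endpoints' difference, ∂[p,q] = q − p. For instance
  ∂ac = c − a.
This gives a 3×3 integer matrix of rank 2; reducing to Smith normal form yields diagonal entries (1,1).

Boundary ∂_2: C_2 → C_1 maps a triangle to the signed sum of its edges. For instance
  ∂abc = bc − ac + ab.
This gives a 3×1 integer matrix of rank 1; reducing to Smith normal form yields diagonal entries (1).

Now H_k = ker ∂_k / im ∂_{k+1}, so:

  H_0: rank C_0 − rank ∂_1 = 3 − 2 = 1, and the invariant factors of ∂_1 are all 1, so H_0 ≅ Z.
  H_1: rank ker ∂_1 − rank ∂_2 = (3 − 2) − 1 = 0, and the invariant factors of ∂_2 are all 1, so H_1 ≅ 0.
  H_2: rank ker ∂_2 − rank ∂_3 = (1 − 1) − 0 = 0, and there is no ∂_3, so H_2 ≅ 0.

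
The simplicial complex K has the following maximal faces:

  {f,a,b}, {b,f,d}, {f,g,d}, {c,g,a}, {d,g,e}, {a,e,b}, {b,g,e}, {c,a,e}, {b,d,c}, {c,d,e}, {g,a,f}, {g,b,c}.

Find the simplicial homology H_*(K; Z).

K has 7 vertices, 18 edges, 12 triangles.
rank ∂_0 = 0, rank ∂_1 = 6 ⇒ b_0 = 7 − 0 − 6 = 1; all invariant factors of ∂_1 are 1 so no torsion. So H_0 = Z.
rank ∂_1 = 6, rank ∂_2 = 12 ⇒ b_1 = 18 − 6 − 12 = 0; ∂_2 has invariant factor(s) [2] giving torsion. So H_1 = Z/2.
rank ∂_2 = 12, rank ∂_3 = 0 ⇒ b_2 = 12 − 12 − 0 = 0. So H_2 = 0.

H_0 ≅ Z,  H_1 ≅ Z/2,  H_2 = 0.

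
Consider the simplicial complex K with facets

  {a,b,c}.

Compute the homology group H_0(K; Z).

H_0 ≅ Z.

We work with the vertex ordering a < b < c. The simplices of K, each written with vertices in increasing order, are:

  0-simplices (3): a, b, c
  1-simplices (3): ab, ac, bc
  2-simplices (1): abc

Hence C_0 ≅ Z^3, C_1 ≅ Z^3, C_2 ≅ Z^1.

Boundary ∂_1: C_1 → C_0 maps an edge to its endpoints' difference, ∂[p,q] = q − p. For instance
  ∂ab = b − a.
This gives a 3×3 integer matrix of rank 2; reducing to Smith normal form yields diagonal entries (1,1).

Boundary ∂_2: C_2 → C_1 sends each 2-simplex [p,q,r] to [q,r] − [p,r] + [p,q]. For instance
  ∂abc = bc − ac + ab.
The resulting 3×1 matrix has rank 1, and its Smith normal form has invariant factors (1).

Reading off H_k = ker ∂_k / im ∂_{k+1}:

  H_0: rank C_0 − rank ∂_1 = 3 − 2 = 1, and the invariant factors of ∂_1 are all 1, so H_0 = Z.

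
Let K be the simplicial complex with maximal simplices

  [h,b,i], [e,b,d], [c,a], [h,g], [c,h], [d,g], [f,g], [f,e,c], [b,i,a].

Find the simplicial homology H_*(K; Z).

We work with the vertex ordering a < b < c < d < e < f < g < h < i. The simplices of K, each written with vertices in increasing order, are:

  0-simplices (9): a, b, c, d, e, f, g, h, i
  1-simplices (16): ab, ac, ai, bd, be, bh, bi, ce, cf, ch, de, dg, ef, fg, gh, hi
  2-simplices (4): abi, bde, bhi, cef

Hence C_0 ≅ Z^9, C_1 ≅ Z^16, C_2 ≅ Z^4.

The boundary map ∂_1: C_1 → C_0 sends each edge [p,q] (with p < q) to q − p. For instance
  ∂ai = i − a.
As a 9×16 matrix over Z this has rank 8, with invariant factors (1,1,1,1,1,1,1,1).

∂_2: C_2 → C_1 acts by ∂[p,q,r] = [q,r] − [p,r] + [p,q]. For instance
  ∂cef = ef − cf + ce,
  ∂bhi = hi − bi + bh.
The 16×4 boundary matrix has rank 4 and Smith normal form diag(1,1,1,1).

Now H_k = ker ∂_k / im ∂_{k+1}, so:

  H_0: rank C_0 − rank ∂_1 = 9 − 8 = 1, and the invariant factors of ∂_1 are all 1, so H_0 ≅ Z.
  H_1: rank ker ∂_1 − rank ∂_2 = (16 − 8) − 4 = 4, and the invariant factors of ∂_2 are all 1, so H_1 ≅ Z^4.
  H_2: rank ker ∂_2 − rank ∂_3 = (4 − 4) − 0 = 0, and there is no ∂_3, so H_2 ≅ 0.

H_0 ≅ Z,  H_1 ≅ Z^4,  H_2 = 0.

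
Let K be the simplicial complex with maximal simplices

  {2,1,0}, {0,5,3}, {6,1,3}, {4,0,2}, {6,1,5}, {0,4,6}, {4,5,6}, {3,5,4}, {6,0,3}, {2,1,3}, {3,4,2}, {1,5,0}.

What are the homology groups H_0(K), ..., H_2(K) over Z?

H_0 = Z,  H_1 = Z/2Z,  H_2 = 0.

Take the total order 0 < 1 < 2 < 3 < 4 < 5 < 6 on the vertex set. Then K (dimension 2) consists of the simplices:

  0-simplices (7): [0], [1], [2], [3], [4], [5], [6]
  1-simplices (18): [0,1], [0,2], [0,3], [0,4], [0,5], [0,6], [1,2], [1,3], [1,5], [1,6], [2,3], [2,4], [3,4], [3,5], [3,6], [4,5], [4,6], [5,6]
  2-simplices (12): [0,1,2], [0,1,5], [0,2,4], [0,3,5], [0,3,6], [0,4,6], [1,2,3], [1,3,6], [1,5,6], [2,3,4], [3,4,5], [4,5,6]

so the chain groups are C_0 ≅ Z^7, C_1 ≅ Z^18, C_2 ≅ Z^12.

Boundary ∂_1: C_1 → C_0 maps an edge to its endpoints' difference, ∂[p,q] = q − p. For instance
  ∂[1,5] = [5] − [1].
This gives a 7×18 integer matrix of rank 6; reducing to Smith normal form yields diagonal entries (1,1,1,1,1,1).

The boundary map ∂_2: C_2 → C_1 sends each 2-simplex [p,q,r] to [q,r] − [p,r] + [p,q]. For instance
  ∂[0,3,6] = [3,6] − [0,6] + [0,3],
  ∂[0,4,6] = [4,6] − [0,6] + [0,4].
The resulting 18×12 matrix has rank 12, and its Smith normal form has invariant factors (1,1,1,1,1,1,1,1,1,1,1,2).

From H_k ≅ ker(∂_k) / im(∂_{k+1}) we obtain:

  H_0: rank C_0 − rank ∂_1 = 7 − 6 = 1, and the invariant factors of ∂_1 are all 1, so H_0 = Z.
  H_1: rank ker ∂_1 − rank ∂_2 = (18 − 6) − 12 = 0, and ∂_2 has invariant factor 2 > 1, so H_1 = Z/2Z.
  H_2: rank ker ∂_2 − rank ∂_3 = (12 − 12) − 0 = 0, and there is no ∂_3, so H_2 = 0.

As a check, the Euler characteristic is 7 − 18 + 12 = 1, which agrees with 1 − 0 + 0 = 1.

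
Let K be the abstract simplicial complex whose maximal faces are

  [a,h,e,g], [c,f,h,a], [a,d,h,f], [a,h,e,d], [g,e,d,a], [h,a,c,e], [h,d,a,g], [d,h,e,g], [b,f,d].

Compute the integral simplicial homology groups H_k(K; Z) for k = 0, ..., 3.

We work with the vertex ordering a < b < c < d < e < f < g < h. The simplices of K, each written with vertices in increasing order, are:

  0-simplices (8): a, b, c, d, e, f, g, h
  1-simplices (19): ac, ad, ae, af, ag, ah, bd, bf, ce, cf, ch, de, df, dg, dh, eg, eh, fh, gh
  2-simplices (19): ace, acf, ach, ade, adf, adg, adh, aeg, aeh, afh, agh, bdf, ceh, cfh, deg, deh, dfh, dgh, egh
  3-simplices (8): aceh, acfh, adeg, adeh, adfh, adgh, aegh, degh

so the chain groups are C_0 ≅ Z^8, C_1 ≅ Z^19, C_2 ≅ Z^19, C_3 ≅ Z^8.

∂_1: C_1 → C_0 maps an edge to its endpoints' difference, ∂[p,q] = q − p. For instance
  ∂fh = h − f.
This gives a 8×19 integer matrix of rank 7; reducing to Smith normal form yields diagonal entries (1,1,1,1,1,1,1).

Boundary ∂_2: C_2 → C_1 sends each 2-simplex [p,q,r] to [q,r] − [p,r] + [p,q]. For instance
  ∂adf = df − af + ad,
  ∂aeh = eh − ah + ae.
The resulting 19×19 matrix has rank 12, and its Smith normal form has invariant factors (1,1,1,1,1,1,1,1,1,1,1,1).

Boundary ∂_3: C_3 → C_2 sends each 3-simplex σ to the alternating sum Σ_i (−1)^i (σ with its i-th vertex removed). For instance
  ∂adgh = dgh − agh + adh − adg,
  ∂aegh = egh − agh + aeh − aeg.
As a 19×8 matrix over Z this has rank 7, with invariant factors (1,1,1,1,1,1,1).

Now H_k = ker ∂_k / im ∂_{k+1}, so:

  H_0: rank C_0 − rank ∂_1 = 8 − 7 = 1, and the invariant factors of ∂_1 are all 1, so H_0 ≅ Z.
  H_1: rank ker ∂_1 − rank ∂_2 = (19 − 7) − 12 = 0, and the invariant factors of ∂_2 are all 1, so H_1 ≅ 0.
  H_2: rank ker ∂_2 − rank ∂_3 = (19 − 12) − 7 = 0, and the invariant factors of ∂_3 are all 1, so H_2 ≅ 0.
  H_3: rank ker ∂_3 − rank ∂_4 = (8 − 7) − 0 = 1, and there is no ∂_4, so H_3 ≅ Z.

As a check, the Euler characteristic is 8 − 19 + 19 − 8 = 0, which agrees with 1 − 0 + 0 − 1 = 0.

H_0 = Z,  H_1 = 0,  H_2 = 0,  H_3 = Z.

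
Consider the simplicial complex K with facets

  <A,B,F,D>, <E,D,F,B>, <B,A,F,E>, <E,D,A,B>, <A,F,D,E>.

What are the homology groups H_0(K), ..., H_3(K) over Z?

H_0 = Z,  H_1 = 0,  H_2 = 0,  H_3 = Z.

Fix the vertex order A < B < D < E < F and write every simplex with vertices in increasing order. Then dim K = 3 and the simplices of K are:

  0-simplices (5): A, B, D, E, F
  1-simplices (10): AB, AD, AE, AF, BD, BE, BF, DE, DF, EF
  2-simplices (10): ABD, ABE, ABF, ADE, ADF, AEF, BDE, BDF, BEF, DEF
  3-simplices (5): ABDE, ABDF, ABEF, ADEF, BDEF

giving chain groups C_0 ≅ Z^5, C_1 ≅ Z^10, C_2 ≅ Z^10, C_3 ≅ Z^5.

Boundary ∂_1: C_1 → C_0 is given by ∂[p,q] = [q] − [p]. For instance
  ∂DF = F − D.
The resulting 5×10 matrix has rank 4, and its Smith normal form has invariant factors (1,1,1,1).

∂_2: C_2 → C_1 sends each 2-simplex [p,q,r] to [q,r] − [p,r] + [p,q]. For instance
  ∂BDE = DE − BE + BD,
  ∂BDF = DF − BF + BD.
The resulting 10×10 matrix has rank 6, and its Smith normal form has invariant factors (1,1,1,1,1,1).

The boundary map ∂_3: C_3 → C_2 sends each 3-simplex σ to the alternating sum Σ_i (−1)^i (σ with its i-th vertex removed). For instance
  ∂ADEF = DEF − AEF + ADF − ADE,
  ∂ABDE = BDE − ADE + ABE − ABD.
As a 10×5 matrix over Z this has rank 4, with invariant factors (1,1,1,1).

From H_k ≅ ker(∂_k) / im(∂_{k+1}) we obtain:

  H_0: rank C_0 − rank ∂_1 = 5 − 4 = 1, and the invariant factors of ∂_1 are all 1, so H_0 ≅ Z.
  H_1: rank ker ∂_1 − rank ∂_2 = (10 − 4) − 6 = 0, and the invariant factors of ∂_2 are all 1, so H_1 ≅ 0.
  H_2: rank ker ∂_2 − rank ∂_3 = (10 − 6) − 4 = 0, and the invariant factors of ∂_3 are all 1, so H_2 ≅ 0.
  H_3: rank ker ∂_3 − rank ∂_4 = (5 − 4) − 0 = 1, and there is no ∂_4, so H_3 ≅ Z.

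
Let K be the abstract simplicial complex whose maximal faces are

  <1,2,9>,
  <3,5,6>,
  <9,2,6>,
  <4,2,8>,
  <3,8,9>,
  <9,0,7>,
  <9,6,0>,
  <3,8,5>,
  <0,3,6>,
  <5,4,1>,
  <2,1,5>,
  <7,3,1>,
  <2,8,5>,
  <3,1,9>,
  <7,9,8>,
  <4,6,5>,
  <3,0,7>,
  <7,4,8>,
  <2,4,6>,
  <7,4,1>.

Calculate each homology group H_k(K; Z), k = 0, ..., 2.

H_0 = Z,  H_1 = Z ⊕ Z/2,  H_2 = 0.

Order the vertices as 0 < 1 < 2 < 3 < 4 < 5 < 6 < 7 < 8 < 9. Listing each simplex with vertices in this order, K has dimension 2 with simplices:

  0-simplices (10): [0], [1], [2], [3], [4], [5], [6], [7], [8], [9]
  1-simplices (30): (30 of them)
  2-simplices (20): (20 of them)

so the chain groups are C_0 ≅ Z^10, C_1 ≅ Z^30, C_2 ≅ Z^20.

Boundary ∂_1: C_1 → C_0 is given by ∂[p,q] = [q] − [p]. For instance
  ∂[6,9] = [9] − [6].
As a 10×30 matrix over Z this has rank 9, with invariant factors (1,1,1,1,1,1,1,1,1).

The boundary map ∂_2: C_2 → C_1 acts by ∂[p,q,r] = [q,r] − [p,r] + [p,q]. For instance
  ∂[0,3,7] = [3,7] − [0,7] + [0,3],
  ∂[0,6,9] = [6,9] − [0,9] + [0,6].
The resulting 30×20 matrix has rank 20, and its Smith normal form has invariant factors (1,1,1,1,1,1,1,1,1,1,1,1,1,1,1,1,1,1,1,2).

Computing H_k = (kernel of ∂_k) / (image of ∂_{k+1}):

  H_0: rank C_0 − rank ∂_1 = 10 − 9 = 1, and the invariant factors of ∂_1 are all 1, so H_0 = Z.
  H_1: rank ker ∂_1 − rank ∂_2 = (30 − 9) − 20 = 1, and ∂_2 has invariant factor 2 > 1, so H_1 = Z ⊕ Z/2.
  H_2: rank ker ∂_2 − rank ∂_3 = (20 − 20) − 0 = 0, and there is no ∂_3, so H_2 = 0.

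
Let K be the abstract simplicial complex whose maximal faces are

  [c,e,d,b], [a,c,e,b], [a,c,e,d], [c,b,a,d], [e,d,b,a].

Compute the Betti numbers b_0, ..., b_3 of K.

b_0 = 1, b_1 = 0, b_2 = 0, b_3 = 1.

Order the vertices as a < b < c < d < e. Listing each simplex with vertices in this order, K has dimension 3 with simplices:

  0-simplices (5): a, b, c, d, e
  1-simplices (10): ab, ac, ad, ae, bc, bd, be, cd, ce, de
  2-simplices (10): abc, abd, abe, acd, ace, ade, bcd, bce, bde, cde
  3-simplices (5): abcd, abce, abde, acde, bcde

Hence C_0 ≅ Z^5, C_1 ≅ Z^10, C_2 ≅ Z^10, C_3 ≅ Z^5.

∂_1: C_1 → C_0 is given by ∂[p,q] = [q] − [p].
The resulting 5×10 matrix has rank 4, and its Smith normal form has invariant factors (1,1,1,1).

∂_2: C_2 → C_1 sends each 2-simplex [p,q,r] to [q,r] − [p,r] + [p,q]. For instance
  ∂ace = ce − ae + ac,
  ∂ade = de − ae + ad.
The 10×10 boundary matrix has rank 6 and Smith normal form diag(1,1,1,1,1,1).

Boundary ∂_3: C_3 → C_2 sends each 3-simplex σ to the alternating sum Σ_i (−1)^i (σ with its i-th vertex removed). For instance
  ∂abcd = bcd − acd + abd − abc,
  ∂abce = bce − ace + abe − abc.
The 10×5 boundary matrix has rank 4 and Smith normal form diag(1,1,1,1).

Computing H_k = (kernel of ∂_k) / (image of ∂_{k+1}):

  H_0: rank C_0 − rank ∂_1 = 5 − 4 = 1, and the invariant factors of ∂_1 are all 1, so H_0 ≅ Z.
  H_1: rank ker ∂_1 − rank ∂_2 = (10 − 4) − 6 = 0, and the invariant factors of ∂_2 are all 1, so H_1 ≅ 0.
  H_2: rank ker ∂_2 − rank ∂_3 = (10 − 6) − 4 = 0, and the invariant factors of ∂_3 are all 1, so H_2 ≅ 0.
  H_3: rank ker ∂_3 − rank ∂_4 = (5 − 4) − 0 = 1, and there is no ∂_4, so H_3 ≅ Z.

As a check, the Euler characteristic is 5 − 10 + 10 − 5 = 0, which agrees with 1 − 0 + 0 − 1 = 0.

Hence the Betti numbers are b_0 = 1, b_1 = 0, b_2 = 0, b_3 = 1.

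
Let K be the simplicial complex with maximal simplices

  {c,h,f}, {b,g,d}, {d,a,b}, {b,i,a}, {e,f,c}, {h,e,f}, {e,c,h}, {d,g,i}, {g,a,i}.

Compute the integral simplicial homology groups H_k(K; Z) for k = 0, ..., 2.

H_0 ≅ Z^2,  H_1 ≅ Z,  H_2 ≅ Z.

Take the total order a < b < c < d < e < f < g < h < i on the vertex set. Then K (dimension 2) consists of the simplices:

  0-simplices (9): a, b, c, d, e, f, g, h, i
  1-simplices (16): ab, ad, ag, ai, bd, bg, bi, ce, cf, ch, dg, di, ef, eh, fh, gi
  2-simplices (9): abd, abi, agi, bdg, cef, ceh, cfh, dgi, efh

giving chain groups C_0 ≅ Z^9, C_1 ≅ Z^16, C_2 ≅ Z^9.

∂_1: C_1 → C_0 sends each edge [p,q] (with p < q) to q − p. For instance
  ∂bd = d − b.
The resulting 9×16 matrix has rank 7, and its Smith normal form has invariant factors (1,1,1,1,1,1,1).

The boundary map ∂_2: C_2 → C_1 acts by ∂[p,q,r] = [q,r] − [p,r] + [p,q]. For instance
  ∂cef = ef − cf + ce,
  ∂abd = bd − ad + ab.
As a 16×9 matrix over Z this has rank 8, with invariant factors (1,1,1,1,1,1,1,1).

From H_k ≅ ker(∂_k) / im(∂_{k+1}) we obtain:

  H_0: rank C_0 − rank ∂_1 = 9 − 7 = 2, and the invariant factors of ∂_1 are all 1, so H_0 = Z^2.
  H_1: rank ker ∂_1 − rank ∂_2 = (16 − 7) − 8 = 1, and the invariant factors of ∂_2 are all 1, so H_1 = Z.
  H_2: rank ker ∂_2 − rank ∂_3 = (9 − 8) − 0 = 1, and there is no ∂_3, so H_2 = Z.

(K is a triangulation of the disjoint union of the 2-sphere S^2 and the Möbius band.)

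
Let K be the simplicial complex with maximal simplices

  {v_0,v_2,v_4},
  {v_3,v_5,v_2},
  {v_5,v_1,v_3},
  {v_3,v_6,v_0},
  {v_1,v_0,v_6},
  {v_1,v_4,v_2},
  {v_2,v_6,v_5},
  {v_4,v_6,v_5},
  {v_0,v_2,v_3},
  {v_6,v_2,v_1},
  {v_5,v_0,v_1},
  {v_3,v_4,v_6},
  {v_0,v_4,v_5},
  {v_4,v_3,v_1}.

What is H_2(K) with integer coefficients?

We work with the vertex ordering v_0 < v_1 < v_2 < v_3 < v_4 < v_5 < v_6. The simplices of K, each written with vertices in increasing order, are:

  0-simplices (7): [v_0], [v_1], [v_2], [v_3], [v_4], [v_5], [v_6]
  1-simplices (21): (21 of them)
  2-simplices (14): (14 of them)

so the chain groups are C_0 ≅ Z^7, C_1 ≅ Z^21, C_2 ≅ Z^14.

Boundary ∂_1: C_1 → C_0 maps an edge to its endpoints' difference, ∂[p,q] = q − p. For instance
  ∂[v_1,v_5] = [v_5] − [v_1].
The 7×21 boundary matrix has rank 6 and Smith normal form diag(1,1,1,1,1,1).

Boundary ∂_2: C_2 → C_1 sends each 2-simplex [p,q,r] to [q,r] − [p,r] + [p,q]. For instance
  ∂[v_1,v_2,v_6] = [v_2,v_6] − [v_1,v_6] + [v_1,v_2],
  ∂[v_0,v_4,v_5] = [v_4,v_5] − [v_0,v_5] + [v_0,v_4].
The resulting 21×14 matrix has rank 13, and its Smith normal form has invariant factors (1,1,1,1,1,1,1,1,1,1,1,1,1).

Reading off H_k = ker ∂_k / im ∂_{k+1}:

  H_2: rank ker ∂_2 − rank ∂_3 = (14 − 13) − 0 = 1, and there is no ∂_3, so H_2 = Z.

(K is a triangulation of the torus T^2.)

H_2 = Z.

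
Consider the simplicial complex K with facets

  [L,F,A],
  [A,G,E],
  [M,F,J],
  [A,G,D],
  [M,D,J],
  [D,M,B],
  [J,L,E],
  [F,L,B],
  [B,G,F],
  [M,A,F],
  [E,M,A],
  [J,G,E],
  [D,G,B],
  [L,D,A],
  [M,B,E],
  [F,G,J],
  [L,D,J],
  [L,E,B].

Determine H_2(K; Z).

Order the vertices as A < B < D < E < F < G < J < L < M. Listing each simplex with vertices in this order, K has dimension 2 with simplices:

  0-simplices (9): A, B, D, E, F, G, J, L, M
  1-simplices (27): AD, AE, AF, AG, AL, AM, BD, BE, BF, BG, BL, BM, DG, DJ, DL, DM, EG, EJ, EL, EM, FG, FJ, FL, FM, GJ, JL, JM
  2-simplices (18): ADG, ADL, AEG, AEM, AFL, AFM, BDG, BDM, BEL, BEM, BFG, BFL, DJL, DJM, EGJ, EJL, FGJ, FJM

so the chain groups are C_0 ≅ Z^9, C_1 ≅ Z^27, C_2 ≅ Z^18.

Boundary ∂_1: C_1 → C_0 maps an edge to its endpoints' difference, ∂[p,q] = q − p.
As a 9×27 matrix over Z this has rank 8, with invariant factors (1,1,1,1,1,1,1,1).

Boundary ∂_2: C_2 → C_1 maps a triangle to the signed sum of its edges. For instance
  ∂AFL = FL − AL + AF,
  ∂ADL = DL − AL + AD.
The 27×18 boundary matrix has rank 17 and Smith normal form diag(1,1,1,1,1,1,1,1,1,1,1,1,1,1,1,1,1).

Now H_k = ker ∂_k / im ∂_{k+1}, so:

  H_2: rank ker ∂_2 − rank ∂_3 = (18 − 17) − 0 = 1, and there is no ∂_3, so H_2 ≅ Z.

H_2 ≅ Z.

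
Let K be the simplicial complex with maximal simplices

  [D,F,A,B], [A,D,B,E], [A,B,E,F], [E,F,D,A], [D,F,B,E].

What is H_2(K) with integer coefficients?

H_2 = 0.

Fix the vertex order A < B < D < E < F and write every simplex with vertices in increasing order. Then dim K = 3 and the simplices of K are:

  0-simplices (5): A, B, D, E, F
  1-simplices (10): AB, AD, AE, AF, BD, BE, BF, DE, DF, EF
  2-simplices (10): ABD, ABE, ABF, ADE, ADF, AEF, BDE, BDF, BEF, DEF
  3-simplices (5): ABDE, ABDF, ABEF, ADEF, BDEF

so the chain groups are C_0 ≅ Z^5, C_1 ≅ Z^10, C_2 ≅ Z^10, C_3 ≅ Z^5.

Boundary ∂_1: C_1 → C_0 is given by ∂[p,q] = [q] − [p]. For instance
  ∂AE = E − A.
The 5×10 boundary matrix has rank 4 and Smith normal form diag(1,1,1,1).

The boundary map ∂_2: C_2 → C_1 maps a triangle to the signed sum of its edges. For instance
  ∂ABF = BF − AF + AB,
  ∂ADE = DE − AE + AD.
The resulting 10×10 matrix has rank 6, and its Smith normal form has invariant factors (1,1,1,1,1,1).

Boundary ∂_3: C_3 → C_2 sends each 3-simplex σ to the alternating sum Σ_i (−1)^i (σ with its i-th vertex removed). For instance
  ∂ABEF = BEF − AEF + ABF − ABE,
  ∂ABDE = BDE − ADE + ABE − ABD.
This gives a 10×5 integer matrix of rank 4; reducing to Smith normal form yields diagonal entries (1,1,1,1).

Computing H_k = (kernel of ∂_k) / (image of ∂_{k+1}):

  H_2: rank ker ∂_2 − rank ∂_3 = (10 − 6) − 4 = 0, and the invariant factors of ∂_3 are all 1, so H_2 ≅ 0.

(K is a triangulation of the 3-sphere S^3.)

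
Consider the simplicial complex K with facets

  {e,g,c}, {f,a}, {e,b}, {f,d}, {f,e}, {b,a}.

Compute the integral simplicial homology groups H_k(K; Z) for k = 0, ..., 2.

H_0 = Z,  H_1 = Z,  H_2 = 0.

K has 7 vertices, 8 edges, 1 triangle.
rank ∂_0 = 0, rank ∂_1 = 6 ⇒ b_0 = 7 − 0 − 6 = 1; all invariant factors of ∂_1 are 1 so no torsion. So H_0 ≅ Z.
rank ∂_1 = 6, rank ∂_2 = 1 ⇒ b_1 = 8 − 6 − 1 = 1; all invariant factors of ∂_2 are 1 so no torsion. So H_1 ≅ Z.
rank ∂_2 = 1, rank ∂_3 = 0 ⇒ b_2 = 1 − 1 − 0 = 0. So H_2 ≅ 0.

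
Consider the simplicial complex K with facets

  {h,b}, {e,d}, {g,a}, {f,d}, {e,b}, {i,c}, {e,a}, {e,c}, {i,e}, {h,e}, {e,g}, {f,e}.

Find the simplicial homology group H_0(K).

Take the total order a < b < c < d < e < f < g < h < i on the vertex set. Then K (dimension 1) consists of the simplices:

  0-simplices (9): a, b, c, d, e, f, g, h, i
  1-simplices (12): ae, ag, be, bh, ce, ci, de, df, ef, eg, eh, ei

Hence C_0 ≅ Z^9, C_1 ≅ Z^12.

Boundary ∂_1: C_1 → C_0 maps an edge to its endpoints' difference, ∂[p,q] = q − p. For instance
  ∂ce = e − c.
As a 9×12 matrix over Z this has rank 8, with invariant factors (1,1,1,1,1,1,1,1).

Reading off H_k = ker ∂_k / im ∂_{k+1}:

  H_0: rank C_0 − rank ∂_1 = 9 − 8 = 1, and the invariant factors of ∂_1 are all 1, so H_0 ≅ Z.

H_0 ≅ Z.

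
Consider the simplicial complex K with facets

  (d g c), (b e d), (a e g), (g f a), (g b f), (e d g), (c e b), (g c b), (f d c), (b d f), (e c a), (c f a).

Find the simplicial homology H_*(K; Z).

H_0 ≅ Z,  H_1 ≅ Z/2Z,  H_2 = 0.

Order the vertices as a < b < c < d < e < f < g. Listing each simplex with vertices in this order, K has dimension 2 with simplices:

  0-simplices (7): a, b, c, d, e, f, g
  1-simplices (18): ac, ae, af, ag, bc, bd, be, bf, bg, cd, ce, cf, cg, de, df, dg, eg, fg
  2-simplices (12): ace, acf, aeg, afg, bce, bcg, bde, bdf, bfg, cdf, cdg, deg

so the chain groups are C_0 ≅ Z^7, C_1 ≅ Z^18, C_2 ≅ Z^12.

∂_1: C_1 → C_0 is given by ∂[p,q] = [q] − [p].
The resulting 7×18 matrix has rank 6, and its Smith normal form has invariant factors (1,1,1,1,1,1).

∂_2: C_2 → C_1 acts by ∂[p,q,r] = [q,r] − [p,r] + [p,q]. For instance
  ∂bce = ce − be + bc,
  ∂aeg = eg − ag + ae.
The resulting 18×12 matrix has rank 12, and its Smith normal form has invariant factors (1,1,1,1,1,1,1,1,1,1,1,2).

Now H_k = ker ∂_k / im ∂_{k+1}, so:

  H_0: rank C_0 − rank ∂_1 = 7 − 6 = 1, and the invariant factors of ∂_1 are all 1, so H_0 ≅ Z.
  H_1: rank ker ∂_1 − rank ∂_2 = (18 − 6) − 12 = 0, and ∂_2 has invariant factor 2 > 1, so H_1 ≅ Z/2Z.
  H_2: rank ker ∂_2 − rank ∂_3 = (12 − 12) − 0 = 0, and there is no ∂_3, so H_2 ≅ 0.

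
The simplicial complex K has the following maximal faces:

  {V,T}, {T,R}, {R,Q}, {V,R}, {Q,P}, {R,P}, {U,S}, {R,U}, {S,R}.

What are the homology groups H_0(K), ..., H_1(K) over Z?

H_0 ≅ Z,  H_1 ≅ Z^3.

Fix the vertex order P < Q < R < S < T < U < V and write every simplex with vertices in increasing order. Then dim K = 1 and the simplices of K are:

  0-simplices (7): P, Q, R, S, T, U, V
  1-simplices (9): PQ, PR, QR, RS, RT, RU, RV, SU, TV

Hence C_0 ≅ Z^7, C_1 ≅ Z^9.

Boundary ∂_1: C_1 → C_0 maps an edge to its endpoints' difference, ∂[p,q] = q − p.
This gives a 7×9 integer matrix of rank 6; reducing to Smith normal form yields diagonal entries (1,1,1,1,1,1).

From H_k ≅ ker(∂_k) / im(∂_{k+1}) we obtain:

  H_0: rank C_0 − rank ∂_1 = 7 − 6 = 1, and the invariant factors of ∂_1 are all 1, so H_0 = Z.
  H_1: rank ker ∂_1 − rank ∂_2 = (9 − 6) − 0 = 3, and there is no ∂_2, so H_1 = Z^3.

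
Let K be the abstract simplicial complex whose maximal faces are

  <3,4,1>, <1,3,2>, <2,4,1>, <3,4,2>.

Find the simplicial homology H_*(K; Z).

We work with the vertex ordering 1 < 2 < 3 < 4. The simplices of K, each written with vertices in increasing order, are:

  0-simplices (4): [1], [2], [3], [4]
  1-simplices (6): [1,2], [1,3], [1,4], [2,3], [2,4], [3,4]
  2-simplices (4): [1,2,3], [1,2,4], [1,3,4], [2,3,4]

Hence C_0 ≅ Z^4, C_1 ≅ Z^6, C_2 ≅ Z^4.

Boundary ∂_1: C_1 → C_0 maps an edge to its endpoints' difference, ∂[p,q] = q − p. For instance
  ∂[2,4] = [4] − [2].
The resulting 4×6 matrix has rank 3, and its Smith normal form has invariant factors (1,1,1).

The boundary map ∂_2: C_2 → C_1 sends each 2-simplex [p,q,r] to [q,r] − [p,r] + [p,q]. For instance
  ∂[2,3,4] = [3,4] − [2,4] + [2,3],
  ∂[1,2,3] = [2,3] − [1,3] + [1,2].
The resulting 6×4 matrix has rank 3, and its Smith normal form has invariant factors (1,1,1).

Computing H_k = (kernel of ∂_k) / (image of ∂_{k+1}):

  H_0: rank C_0 − rank ∂_1 = 4 − 3 = 1, and the invariant factors of ∂_1 are all 1, so H_0 ≅ Z.
  H_1: rank ker ∂_1 − rank ∂_2 = (6 − 3) − 3 = 0, and the invariant factors of ∂_2 are all 1, so H_1 ≅ 0.
  H_2: rank ker ∂_2 − rank ∂_3 = (4 − 3) − 0 = 1, and there is no ∂_3, so H_2 ≅ Z.

As a check, the Euler characteristic is 4 − 6 + 4 = 2, which agrees with 1 − 0 + 1 = 2.
(K is a triangulation of the 2-sphere S^2.)

H_0 = Z,  H_1 = 0,  H_2 = Z.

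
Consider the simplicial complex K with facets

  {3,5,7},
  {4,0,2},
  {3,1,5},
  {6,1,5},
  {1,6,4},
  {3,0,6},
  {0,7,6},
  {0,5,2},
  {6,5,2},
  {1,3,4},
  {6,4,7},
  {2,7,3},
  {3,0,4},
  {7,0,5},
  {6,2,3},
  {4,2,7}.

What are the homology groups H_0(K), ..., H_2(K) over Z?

We work with the vertex ordering 0 < 1 < 2 < 3 < 4 < 5 < 6 < 7. The simplices of K, each written with vertices in increasing order, are:

  0-simplices (8): [0], [1], [2], [3], [4], [5], [6], [7]
  1-simplices (24): (24 of them)
  2-simplices (16): [0,2,4], [0,2,5], [0,3,4], [0,3,6], [0,5,7], [0,6,7], [1,3,4], [1,3,5], [1,4,6], [1,5,6], [2,3,6], [2,3,7], [2,4,7], [2,5,6], [3,5,7], [4,6,7]

so the chain groups are C_0 ≅ Z^8, C_1 ≅ Z^24, C_2 ≅ Z^16.

The boundary map ∂_1: C_1 → C_0 sends each edge [p,q] (with p < q) to q − p. For instance
  ∂[5,6] = [6] − [5].
As a 8×24 matrix over Z this has rank 7, with invariant factors (1,1,1,1,1,1,1).

∂_2: C_2 → C_1 maps a triangle to the signed sum of its edges. For instance
  ∂[0,3,6] = [3,6] − [0,6] + [0,3],
  ∂[1,4,6] = [4,6] − [1,6] + [1,4].
As a 24×16 matrix over Z this has rank 15, with invariant factors (1,1,1,1,1,1,1,1,1,1,1,1,1,1,1).

Reading off H_k = ker ∂_k / im ∂_{k+1}:

  H_0: rank C_0 − rank ∂_1 = 8 − 7 = 1, and the invariant factors of ∂_1 are all 1, so H_0 = Z.
  H_1: rank ker ∂_1 − rank ∂_2 = (24 − 7) − 15 = 2, and the invariant factors of ∂_2 are all 1, so H_1 = Z^2.
  H_2: rank ker ∂_2 − rank ∂_3 = (16 − 15) − 0 = 1, and there is no ∂_3, so H_2 = Z.

As a check, the Euler characteristic is 8 − 24 + 16 = 0, which agrees with 1 − 2 + 1 = 0.

H_0 ≅ Z,  H_1 ≅ Z^2,  H_2 ≅ Z.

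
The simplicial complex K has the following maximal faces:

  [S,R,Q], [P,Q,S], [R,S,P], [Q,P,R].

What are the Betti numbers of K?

b_0 = 1, b_1 = 0, b_2 = 1.

K has 4 vertices, 6 edges, 4 triangles.
rank ∂_0 = 0, rank ∂_1 = 3 ⇒ b_0 = 4 − 0 − 3 = 1; all invariant factors of ∂_1 are 1 so no torsion. So H_0 = Z.
rank ∂_1 = 3, rank ∂_2 = 3 ⇒ b_1 = 6 − 3 − 3 = 0; all invariant factors of ∂_2 are 1 so no torsion. So H_1 = 0.
rank ∂_2 = 3, rank ∂_3 = 0 ⇒ b_2 = 4 − 3 − 0 = 1. So H_2 = Z.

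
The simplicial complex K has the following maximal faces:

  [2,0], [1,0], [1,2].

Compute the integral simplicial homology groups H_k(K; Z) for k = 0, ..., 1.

K has 3 vertices, 3 edges.
rank ∂_0 = 0, rank ∂_1 = 2 ⇒ b_0 = 3 − 0 − 2 = 1; all invariant factors of ∂_1 are 1 so no torsion. So H_0 = Z.
rank ∂_1 = 2, rank ∂_2 = 0 ⇒ b_1 = 3 − 2 − 0 = 1. So H_1 = Z.

H_0 ≅ Z,  H_1 ≅ Z.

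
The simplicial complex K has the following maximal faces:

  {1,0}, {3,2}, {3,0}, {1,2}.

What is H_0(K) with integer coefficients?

K has 4 vertices, 4 edges.
rank ∂_0 = 0, rank ∂_1 = 3 ⇒ b_0 = 4 − 0 − 3 = 1; all invariant factors of ∂_1 are 1 so no torsion. So H_0 = Z.

H_0 ≅ Z.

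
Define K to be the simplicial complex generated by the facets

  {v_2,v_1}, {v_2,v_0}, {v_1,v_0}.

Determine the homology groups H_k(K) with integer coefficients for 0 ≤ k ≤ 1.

Order the vertices as v_0 < v_1 < v_2. Listing each simplex with vertices in this order, K has dimension 1 with simplices:

  0-simplices (3): [v_0], [v_1], [v_2]
  1-simplices (3): [v_0,v_1], [v_0,v_2], [v_1,v_2]

so the chain groups are C_0 ≅ Z^3, C_1 ≅ Z^3.

The boundary map ∂_1: C_1 → C_0 sends each edge [p,q] (with p < q) to q − p. For instance
  ∂[v_0,v_1] = [v_1] − [v_0].
As a 3×3 matrix over Z this has rank 2, with invariant factors (1,1).

Computing H_k = (kernel of ∂_k) / (image of ∂_{k+1}):

  H_0: rank C_0 − rank ∂_1 = 3 − 2 = 1, and the invariant factors of ∂_1 are all 1, so H_0 ≅ Z.
  H_1: rank ker ∂_1 − rank ∂_2 = (3 − 2) − 0 = 1, and there is no ∂_2, so H_1 ≅ Z.

As a check, the Euler characteristic is 3 − 3 = 0, which agrees with 1 − 1 = 0.
(K is a triangulation of the circle S^1.)

H_0 = Z,  H_1 = Z.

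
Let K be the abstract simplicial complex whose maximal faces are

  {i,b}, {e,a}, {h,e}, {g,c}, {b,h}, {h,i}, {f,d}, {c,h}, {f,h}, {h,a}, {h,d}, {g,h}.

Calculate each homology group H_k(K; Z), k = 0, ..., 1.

We work with the vertex ordering a < b < c < d < e < f < g < h < i. The simplices of K, each written with vertices in increasing order, are:

  0-simplices (9): a, b, c, d, e, f, g, h, i
  1-simplices (12): ae, ah, bh, bi, cg, ch, df, dh, eh, fh, gh, hi

giving chain groups C_0 ≅ Z^9, C_1 ≅ Z^12.

Boundary ∂_1: C_1 → C_0 maps an edge to its endpoints' difference, ∂[p,q] = q − p.
This gives a 9×12 integer matrix of rank 8; reducing to Smith normal form yields diagonal entries (1,1,1,1,1,1,1,1).

Reading off H_k = ker ∂_k / im ∂_{k+1}:

  H_0: rank C_0 − rank ∂_1 = 9 − 8 = 1, and the invariant factors of ∂_1 are all 1, so H_0 ≅ Z.
  H_1: rank ker ∂_1 − rank ∂_2 = (12 − 8) − 0 = 4, and there is no ∂_2, so H_1 ≅ Z^4.

(K is a triangulation of a wedge of 4 circles.)

H_0 = Z,  H_1 = Z^4.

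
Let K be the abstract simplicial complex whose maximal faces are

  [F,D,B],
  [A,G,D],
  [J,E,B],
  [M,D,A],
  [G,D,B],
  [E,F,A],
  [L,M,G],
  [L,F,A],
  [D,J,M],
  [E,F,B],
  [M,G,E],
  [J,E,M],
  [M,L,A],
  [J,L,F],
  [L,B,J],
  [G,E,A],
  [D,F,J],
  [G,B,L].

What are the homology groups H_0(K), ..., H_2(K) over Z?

We work with the vertex ordering A < B < D < E < F < G < J < L < M. The simplices of K, each written with vertices in increasing order, are:

  0-simplices (9): A, B, D, E, F, G, J, L, M
  1-simplices (27): AD, AE, AF, AG, AL, AM, BD, BE, BF, BG, BJ, BL, DF, DG, DJ, DM, EF, EG, EJ, EM, FJ, FL, GL, GM, JL, JM, LM
  2-simplices (18): ADG, ADM, AEF, AEG, AFL, ALM, BDF, BDG, BEF, BEJ, BGL, BJL, DFJ, DJM, EGM, EJM, FJL, GLM

Hence C_0 ≅ Z^9, C_1 ≅ Z^27, C_2 ≅ Z^18.

∂_1: C_1 → C_0 maps an edge to its endpoints' difference, ∂[p,q] = q − p. For instance
  ∂EF = F − E.
This gives a 9×27 integer matrix of rank 8; reducing to Smith normal form yields diagonal entries (1,1,1,1,1,1,1,1).

Boundary ∂_2: C_2 → C_1 acts by ∂[p,q,r] = [q,r] − [p,r] + [p,q]. For instance
  ∂EGM = GM − EM + EG,
  ∂BEJ = EJ − BJ + BE.
The 27×18 boundary matrix has rank 18 and Smith normal form diag(1,1,1,1,1,1,1,1,1,1,1,1,1,1,1,1,1,2).

Computing H_k = (kernel of ∂_k) / (image of ∂_{k+1}):

  H_0: rank C_0 − rank ∂_1 = 9 − 8 = 1, and the invariant factors of ∂_1 are all 1, so H_0 ≅ Z.
  H_1: rank ker ∂_1 − rank ∂_2 = (27 − 8) − 18 = 1, and ∂_2 has invariant factor 2 > 1, so H_1 ≅ Z ⊕ Z/2Z.
  H_2: rank ker ∂_2 − rank ∂_3 = (18 − 18) − 0 = 0, and there is no ∂_3, so H_2 ≅ 0.

H_0 ≅ Z,  H_1 ≅ Z ⊕ Z/2Z,  H_2 = 0.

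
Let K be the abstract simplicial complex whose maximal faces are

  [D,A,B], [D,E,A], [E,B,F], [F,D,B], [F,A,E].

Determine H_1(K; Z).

H_1 ≅ Z.

We work with the vertex ordering A < B < D < E < F. The simplices of K, each written with vertices in increasing order, are:

  0-simplices (5): A, B, D, E, F
  1-simplices (10): AB, AD, AE, AF, BD, BE, BF, DE, DF, EF
  2-simplices (5): ABD, ADE, AEF, BDF, BEF

so the chain groups are C_0 ≅ Z^5, C_1 ≅ Z^10, C_2 ≅ Z^5.

∂_1: C_1 → C_0 sends each edge [p,q] (with p < q) to q − p. For instance
  ∂AD = D − A.
As a 5×10 matrix over Z this has rank 4, with invariant factors (1,1,1,1).

∂_2: C_2 → C_1 maps a triangle to the signed sum of its edges. For instance
  ∂ABD = BD − AD + AB,
  ∂AEF = EF − AF + AE.
The 10×5 boundary matrix has rank 5 and Smith normal form diag(1,1,1,1,1).

From H_k ≅ ker(∂_k) / im(∂_{k+1}) we obtain:

  H_1: rank ker ∂_1 − rank ∂_2 = (10 − 4) − 5 = 1, and the invariant factors of ∂_2 are all 1, so H_1 = Z.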